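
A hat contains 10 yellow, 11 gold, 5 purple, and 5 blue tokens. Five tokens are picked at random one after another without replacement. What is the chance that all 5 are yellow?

4/2697

Unordered draws without replacement: count favorable combinations over C(31,5).
Favorable = C(10,5) · C(11,0) · C(5,0) · C(5,0) = 252; total = C(31,5) = 169911.
P = 252/169911 = 4/2697 ≈ 0.0015.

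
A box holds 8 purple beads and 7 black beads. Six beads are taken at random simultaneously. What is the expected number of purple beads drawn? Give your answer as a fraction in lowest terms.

16/5

By linearity of expectation, E[X] = Σ P(draw i is purple); by symmetry each draw (even without replacement) has P(purple) = 8/15.
E[X] = 6 · 8/15 = 16/5 ≈ 3.2000.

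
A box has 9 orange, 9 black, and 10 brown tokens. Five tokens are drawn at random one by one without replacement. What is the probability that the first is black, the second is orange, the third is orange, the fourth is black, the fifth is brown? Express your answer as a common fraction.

2/455

Multiply the conditional probability of each draw in order, without replacement, so each draw removes one from its color and from the total.
P = (9/28) · (9/27) · (8/26) · (8/25) · (10/24) = 2/455 ≈ 0.0044.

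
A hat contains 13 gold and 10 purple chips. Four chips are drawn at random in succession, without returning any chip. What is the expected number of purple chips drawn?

40/23

By linearity of expectation, E[X] = Σ P(draw i is purple); by symmetry each draw (even without replacement) has P(purple) = 10/23.
E[X] = 4 · 10/23 = 40/23 ≈ 1.7391.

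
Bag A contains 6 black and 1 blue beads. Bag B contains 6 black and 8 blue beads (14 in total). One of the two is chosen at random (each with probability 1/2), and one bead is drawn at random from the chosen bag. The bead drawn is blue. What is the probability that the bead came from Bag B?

P(blue | Bag A) = 1/7; P(blue | Bag B) = 4/7.
P(blue) = 1/2·1/7 + 1/2·4/7 = 5/14.
By Bayes' rule, P(Bag B | blue) = 2/7 / 5/14 = 4/5 ≈ 0.8000.

4/5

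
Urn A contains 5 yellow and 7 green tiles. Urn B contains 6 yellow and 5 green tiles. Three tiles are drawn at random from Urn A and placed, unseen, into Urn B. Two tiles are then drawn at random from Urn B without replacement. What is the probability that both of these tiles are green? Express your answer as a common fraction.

867/4004

Condition on how many of the transferred tiles are green (from Urn A: 7 green of 12; then Urn B has 14 total).
  0 green: C(7,0)C(5,3)/C(12,3) = 1/22; then P = C(5,2)/C(14,2) = 10/91
  1 green: C(7,1)C(5,2)/C(12,3) = 7/22; then P = C(6,2)/C(14,2) = 15/91
  2 green: C(7,2)C(5,1)/C(12,3) = 21/44; then P = C(7,2)/C(14,2) = 3/13
  3 green: C(7,3)C(5,0)/C(12,3) = 7/44; then P = C(8,2)/C(14,2) = 4/13
P(both green) = 867/4004 ≈ 0.2165.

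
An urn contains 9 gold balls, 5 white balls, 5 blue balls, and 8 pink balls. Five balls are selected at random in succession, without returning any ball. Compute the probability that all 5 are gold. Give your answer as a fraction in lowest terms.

Unordered draws without replacement: count favorable combinations over C(27,5).
Favorable = C(9,5) · C(5,0) · C(5,0) · C(8,0) = 126; total = C(27,5) = 80730.
P = 126/80730 = 7/4485 ≈ 0.0016.

7/4485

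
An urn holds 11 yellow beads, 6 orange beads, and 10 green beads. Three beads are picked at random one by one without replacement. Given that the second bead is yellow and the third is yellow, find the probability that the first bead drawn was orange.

P(first=orange and the second bead is yellow and the third is yellow) = (6/27)·(11/26)·(10/25) = 22/585.
P(E) = Σ over first color = 11/195 + 22/585 + 22/351 = 55/351.
By Bayes, P(first=orange | E) = 22/585 / 55/351 = 6/25 ≈ 0.2400.

6/25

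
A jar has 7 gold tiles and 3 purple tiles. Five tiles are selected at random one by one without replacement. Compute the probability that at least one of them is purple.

Use the complement: P(at least one purple) = 1 − P(no purple).
P(none) = C(7,5)/C(10,5) = 21/252.
So P = 1 − 21/252 = 11/12 ≈ 0.9167.

11/12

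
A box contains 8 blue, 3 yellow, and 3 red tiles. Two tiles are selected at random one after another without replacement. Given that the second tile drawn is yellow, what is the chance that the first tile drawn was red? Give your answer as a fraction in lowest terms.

3/13

P(first=red and the second tile drawn is yellow) = (3/14)·(3/13) = 9/182.
P(the second tile drawn is yellow) = Σ over first color = 12/91 + 3/91 + 9/182 = 3/14.
By Bayes, P(first=red | the second tile drawn is yellow) = 9/182 / 3/14 = 3/13 ≈ 0.2308.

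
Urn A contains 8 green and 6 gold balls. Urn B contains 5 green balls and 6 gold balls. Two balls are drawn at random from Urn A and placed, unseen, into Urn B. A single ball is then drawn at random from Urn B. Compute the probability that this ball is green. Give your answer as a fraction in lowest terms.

43/91

Condition on how many of the transferred balls are green (from Urn A: 8 green of 14; then Urn B has 13 total).
  0 green: C(8,0)C(6,2)/C(14,2) = 15/91; then P = 5/13
  1 green: C(8,1)C(6,1)/C(14,2) = 48/91; then P = 6/13
  2 green: C(8,2)C(6,0)/C(14,2) = 4/13; then P = 7/13
P(green from Urn B) = 43/91 ≈ 0.4725.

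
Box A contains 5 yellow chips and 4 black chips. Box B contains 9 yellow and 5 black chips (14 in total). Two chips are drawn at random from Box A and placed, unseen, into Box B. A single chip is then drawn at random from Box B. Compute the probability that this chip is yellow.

Condition on how many of the transferred chips are yellow (from Box A: 5 yellow of 9; then Box B has 16 total).
  0 yellow: C(5,0)C(4,2)/C(9,2) = 1/6; then P = 9/16
  1 yellow: C(5,1)C(4,1)/C(9,2) = 5/9; then P = 10/16
  2 yellow: C(5,2)C(4,0)/C(9,2) = 5/18; then P = 11/16
P(yellow from Box B) = 91/144 ≈ 0.6319.

91/144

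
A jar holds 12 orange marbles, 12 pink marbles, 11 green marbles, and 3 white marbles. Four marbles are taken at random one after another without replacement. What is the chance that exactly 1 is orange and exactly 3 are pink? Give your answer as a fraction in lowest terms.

176/4921

Unordered draws without replacement: count favorable combinations over C(38,4).
Favorable = C(12,1) · C(12,3) · C(11,0) · C(3,0) = 2640; total = C(38,4) = 73815.
P = 2640/73815 = 176/4921 ≈ 0.0358.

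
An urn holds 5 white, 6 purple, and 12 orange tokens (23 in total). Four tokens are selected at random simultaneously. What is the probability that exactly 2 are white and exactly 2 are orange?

12/161

Unordered draws without replacement: count favorable combinations over C(23,4).
Favorable = C(5,2) · C(6,0) · C(12,2) = 660; total = C(23,4) = 8855.
P = 660/8855 = 12/161 ≈ 0.0745.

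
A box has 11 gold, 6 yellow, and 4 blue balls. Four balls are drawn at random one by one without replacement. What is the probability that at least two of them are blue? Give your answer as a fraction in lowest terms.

59/399

Sum the hypergeometric tail for j = 2,…,4 blue balls.
Favorable = C(4,2)·C(17,2) + C(4,3)·C(17,1) + C(4,4)·C(17,0) = 885; total = C(21,4) = 5985.
P = 885/5985 = 59/399 ≈ 0.1479.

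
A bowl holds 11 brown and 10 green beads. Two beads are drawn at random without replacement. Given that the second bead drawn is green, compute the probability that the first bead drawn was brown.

11/20

P(first=brown and the second bead drawn is green) = (11/21)·(10/20) = 11/42.
P(the second bead drawn is green) = Σ over first color = 11/42 + 3/14 = 10/21.
By Bayes, P(first=brown | the second bead drawn is green) = 11/42 / 10/21 = 11/20 ≈ 0.5500.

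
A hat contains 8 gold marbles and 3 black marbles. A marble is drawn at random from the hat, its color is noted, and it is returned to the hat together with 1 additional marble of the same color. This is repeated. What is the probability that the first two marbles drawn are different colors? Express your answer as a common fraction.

4/11

Either gold then black, or black then gold; after the first draw the total is 12.
P = (8/11)·(3/12) + (3/11)·(8/12) = 4/11 ≈ 0.3636.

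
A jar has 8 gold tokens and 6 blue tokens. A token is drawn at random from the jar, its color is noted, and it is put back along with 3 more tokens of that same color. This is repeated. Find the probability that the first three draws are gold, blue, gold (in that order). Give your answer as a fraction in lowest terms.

Track the composition after each reinforcement of +3.
P = (8/14) · (6/17) · (11/20) = 66/595 ≈ 0.1109.

66/595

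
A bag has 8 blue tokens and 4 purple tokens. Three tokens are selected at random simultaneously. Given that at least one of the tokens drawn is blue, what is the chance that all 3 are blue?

7/27

P(all 3 blue) = C(8,3)/C(12,3) = 14/55; P(at least one blue) = 1 − C(4,3)/C(12,3) = 54/55.
Since 'all 3 blue' ⊆ 'at least one blue', P(all 3 | at least one) = 14/55 / 54/55 = 7/27 ≈ 0.2593.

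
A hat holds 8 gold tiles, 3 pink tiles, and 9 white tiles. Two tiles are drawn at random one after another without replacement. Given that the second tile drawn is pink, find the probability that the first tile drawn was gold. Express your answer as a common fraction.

8/19

P(first=gold and the second tile drawn is pink) = (8/20)·(3/19) = 6/95.
P(the second tile drawn is pink) = Σ over first color = 6/95 + 3/190 + 27/380 = 3/20.
By Bayes, P(first=gold | the second tile drawn is pink) = 6/95 / 3/20 = 8/19 ≈ 0.4211.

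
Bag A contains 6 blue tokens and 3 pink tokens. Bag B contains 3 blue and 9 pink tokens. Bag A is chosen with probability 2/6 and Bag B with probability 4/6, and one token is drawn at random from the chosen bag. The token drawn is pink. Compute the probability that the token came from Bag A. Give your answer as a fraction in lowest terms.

P(pink | Bag A) = 1/3; P(pink | Bag B) = 3/4.
P(pink) = 1/3·1/3 + 2/3·3/4 = 11/18.
By Bayes' rule, P(Bag A | pink) = 1/9 / 11/18 = 2/11 ≈ 0.1818.

2/11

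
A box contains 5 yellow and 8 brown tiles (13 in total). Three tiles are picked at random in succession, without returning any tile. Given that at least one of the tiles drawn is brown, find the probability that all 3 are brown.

P(all 3 brown) = C(8,3)/C(13,3) = 28/143; P(at least one brown) = 1 − C(5,3)/C(13,3) = 138/143.
Since 'all 3 brown' ⊆ 'at least one brown', P(all 3 | at least one) = 28/143 / 138/143 = 14/69 ≈ 0.2029.

14/69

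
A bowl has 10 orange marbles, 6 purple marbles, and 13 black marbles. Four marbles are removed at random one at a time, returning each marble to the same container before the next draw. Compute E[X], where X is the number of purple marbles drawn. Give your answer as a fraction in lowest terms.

By linearity of expectation, E[X] = Σ P(draw i is purple); each independent draw has P(purple) = 6/29.
E[X] = 4 · 6/29 = 24/29 ≈ 0.8276.

24/29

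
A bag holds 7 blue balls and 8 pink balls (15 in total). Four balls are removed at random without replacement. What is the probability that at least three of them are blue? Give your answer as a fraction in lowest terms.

3/13

Sum the hypergeometric tail for j = 3,…,4 blue balls.
Favorable = C(7,3)·C(8,1) + C(7,4)·C(8,0) = 315; total = C(15,4) = 1365.
P = 315/1365 = 3/13 ≈ 0.2308.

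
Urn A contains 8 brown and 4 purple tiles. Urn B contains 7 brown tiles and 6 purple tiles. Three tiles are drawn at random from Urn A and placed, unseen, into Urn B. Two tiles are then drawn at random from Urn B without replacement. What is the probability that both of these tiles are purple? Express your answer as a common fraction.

39/220

Condition on how many of the transferred tiles are purple (from Urn A: 4 purple of 12; then Urn B has 16 total).
  0 purple: C(4,0)C(8,3)/C(12,3) = 14/55; then P = C(6,2)/C(16,2) = 1/8
  1 purple: C(4,1)C(8,2)/C(12,3) = 28/55; then P = C(7,2)/C(16,2) = 7/40
  2 purple: C(4,2)C(8,1)/C(12,3) = 12/55; then P = C(8,2)/C(16,2) = 7/30
  3 purple: C(4,3)C(8,0)/C(12,3) = 1/55; then P = C(9,2)/C(16,2) = 3/10
P(both purple) = 39/220 ≈ 0.1773.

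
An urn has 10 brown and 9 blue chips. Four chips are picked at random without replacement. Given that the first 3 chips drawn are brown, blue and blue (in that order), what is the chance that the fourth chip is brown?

9/16

After removing 1 brown, 2 blue, the urn has 9 brown out of 16 remaining.
P(fourth is brown | given) = 9/16 ≈ 0.5625.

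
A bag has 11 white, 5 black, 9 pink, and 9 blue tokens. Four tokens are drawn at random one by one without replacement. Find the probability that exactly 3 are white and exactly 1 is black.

75/4216

Unordered draws without replacement: count favorable combinations over C(34,4).
Favorable = C(11,3) · C(5,1) · C(9,0) · C(9,0) = 825; total = C(34,4) = 46376.
P = 825/46376 = 75/4216 ≈ 0.0178.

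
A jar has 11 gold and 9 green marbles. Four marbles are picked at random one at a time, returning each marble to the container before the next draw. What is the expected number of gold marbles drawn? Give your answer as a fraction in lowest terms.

11/5

By linearity of expectation, E[X] = Σ P(draw i is gold); each independent draw has P(gold) = 11/20.
E[X] = 4 · 11/20 = 11/5 ≈ 2.2000.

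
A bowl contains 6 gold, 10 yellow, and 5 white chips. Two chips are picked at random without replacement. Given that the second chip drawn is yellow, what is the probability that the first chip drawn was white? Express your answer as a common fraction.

P(first=white and the second chip drawn is yellow) = (5/21)·(10/20) = 5/42.
P(the second chip drawn is yellow) = Σ over first color = 1/7 + 3/14 + 5/42 = 10/21.
By Bayes, P(first=white | the second chip drawn is yellow) = 5/42 / 10/21 = 1/4 ≈ 0.2500.

1/4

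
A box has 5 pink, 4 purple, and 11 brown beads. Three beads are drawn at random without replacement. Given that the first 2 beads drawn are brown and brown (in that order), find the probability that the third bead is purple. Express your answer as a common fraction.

2/9

After removing 2 brown, the box has 4 purple out of 18 remaining.
P(third is purple | given) = 4/18 = 2/9 ≈ 0.2222.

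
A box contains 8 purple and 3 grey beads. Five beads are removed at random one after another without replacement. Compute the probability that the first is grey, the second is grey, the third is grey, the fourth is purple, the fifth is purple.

1/165

Multiply the conditional probability of each draw in order, without replacement, so each draw removes one from its color and from the total.
P = (3/11) · (2/10) · (1/9) · (8/8) · (7/7) = 1/165 ≈ 0.0061.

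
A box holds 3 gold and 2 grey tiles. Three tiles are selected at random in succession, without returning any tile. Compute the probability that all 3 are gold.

1/10

Multiply the conditional probability of each draw in order, without replacement, so each draw removes one from its color and from the total.
P = (3/5) · (2/4) · (1/3) = 1/10 ≈ 0.1000.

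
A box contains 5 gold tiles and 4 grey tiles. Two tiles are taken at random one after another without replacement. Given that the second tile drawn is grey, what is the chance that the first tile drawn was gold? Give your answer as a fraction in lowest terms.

5/8

P(first=gold and the second tile drawn is grey) = (5/9)·(4/8) = 5/18.
P(the second tile drawn is grey) = Σ over first color = 5/18 + 1/6 = 4/9.
By Bayes, P(first=gold | the second tile drawn is grey) = 5/18 / 4/9 = 5/8 ≈ 0.6250.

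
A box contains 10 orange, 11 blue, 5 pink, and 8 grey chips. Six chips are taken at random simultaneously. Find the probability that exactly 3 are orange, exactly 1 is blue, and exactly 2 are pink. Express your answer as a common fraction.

150/15283

Unordered draws without replacement: count favorable combinations over C(34,6).
Favorable = C(10,3) · C(11,1) · C(5,2) · C(8,0) = 13200; total = C(34,6) = 1344904.
P = 13200/1344904 = 150/15283 ≈ 0.0098.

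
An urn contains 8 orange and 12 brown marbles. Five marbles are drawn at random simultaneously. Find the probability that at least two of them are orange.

224/323

Sum the hypergeometric tail for j = 2,…,5 orange marbles.
Favorable = C(8,2)·C(12,3) + C(8,3)·C(12,2) + C(8,4)·C(12,1) + C(8,5)·C(12,0) = 10752; total = C(20,5) = 15504.
P = 10752/15504 = 224/323 ≈ 0.6935.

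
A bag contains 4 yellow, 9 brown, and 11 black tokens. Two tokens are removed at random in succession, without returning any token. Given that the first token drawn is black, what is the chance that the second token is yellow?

After removing 1 black, the bag has 4 yellow out of 23 remaining.
P(second is yellow | given) = 4/23 ≈ 0.1739.

4/23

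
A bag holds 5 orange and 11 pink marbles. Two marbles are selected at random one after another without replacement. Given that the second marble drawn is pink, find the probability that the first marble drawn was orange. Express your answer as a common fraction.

1/3

P(first=orange and the second marble drawn is pink) = (5/16)·(11/15) = 11/48.
P(the second marble drawn is pink) = Σ over first color = 11/48 + 11/24 = 11/16.
By Bayes, P(first=orange | the second marble drawn is pink) = 11/48 / 11/16 = 1/3 ≈ 0.3333.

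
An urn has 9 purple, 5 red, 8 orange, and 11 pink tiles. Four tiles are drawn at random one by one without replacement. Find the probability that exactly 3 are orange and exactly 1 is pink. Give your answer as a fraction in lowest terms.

7/465

Unordered draws without replacement: count favorable combinations over C(33,4).
Favorable = C(9,0) · C(5,0) · C(8,3) · C(11,1) = 616; total = C(33,4) = 40920.
P = 616/40920 = 7/465 ≈ 0.0151.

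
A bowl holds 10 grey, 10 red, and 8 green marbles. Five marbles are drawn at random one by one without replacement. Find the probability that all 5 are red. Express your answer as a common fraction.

Unordered draws without replacement: count favorable combinations over C(28,5).
Favorable = C(10,0) · C(10,5) · C(8,0) = 252; total = C(28,5) = 98280.
P = 252/98280 = 1/390 ≈ 0.0026.

1/390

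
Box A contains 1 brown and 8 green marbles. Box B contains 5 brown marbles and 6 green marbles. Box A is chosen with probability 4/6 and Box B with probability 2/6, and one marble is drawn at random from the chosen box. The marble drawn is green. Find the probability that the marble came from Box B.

27/115

P(green | Box A) = 8/9; P(green | Box B) = 6/11.
P(green) = 2/3·8/9 + 1/3·6/11 = 230/297.
By Bayes' rule, P(Box B | green) = 2/11 / 230/297 = 27/115 ≈ 0.2348.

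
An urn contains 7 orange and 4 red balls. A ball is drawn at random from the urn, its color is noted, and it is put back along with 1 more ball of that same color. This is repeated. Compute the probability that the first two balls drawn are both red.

After a red draw the urn holds 5 red out of 12.
P = (4/11)·(5/12) = 5/33 ≈ 0.1515.

5/33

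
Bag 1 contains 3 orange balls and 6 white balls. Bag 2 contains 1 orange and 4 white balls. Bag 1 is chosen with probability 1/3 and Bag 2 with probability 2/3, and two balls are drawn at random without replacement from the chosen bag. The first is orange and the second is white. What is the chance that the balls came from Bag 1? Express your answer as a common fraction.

5/13

P(E | Bag 1) = 1/4; P(E | Bag 2) = 1/5.
P(E) = 1/3·1/4 + 2/3·1/5 = 13/60.
By Bayes' rule, P(Bag 1 | E) = 1/12 / 13/60 = 5/13 ≈ 0.3846.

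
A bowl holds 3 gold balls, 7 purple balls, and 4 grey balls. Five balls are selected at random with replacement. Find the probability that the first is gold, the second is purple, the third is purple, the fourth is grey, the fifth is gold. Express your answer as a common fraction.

9/2744

Multiply the conditional probability of each draw in order, with replacement (the composition resets each draw).
P = (3/14) · (7/14) · (7/14) · (4/14) · (3/14) = 9/2744 ≈ 0.0033.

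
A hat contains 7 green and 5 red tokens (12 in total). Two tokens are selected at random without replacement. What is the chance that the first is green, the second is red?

35/132

Multiply the conditional probability of each draw in order, without replacement, so each draw removes one from its color and from the total.
P = (7/12) · (5/11) = 35/132 ≈ 0.2652.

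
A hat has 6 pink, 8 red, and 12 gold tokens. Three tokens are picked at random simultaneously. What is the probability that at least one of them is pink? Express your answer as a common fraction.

Use the complement: P(at least one pink) = 1 − P(no pink).
P(none) = C(20,3)/C(26,3) = 1140/2600.
So P = 1 − 1140/2600 = 73/130 ≈ 0.5615.

73/130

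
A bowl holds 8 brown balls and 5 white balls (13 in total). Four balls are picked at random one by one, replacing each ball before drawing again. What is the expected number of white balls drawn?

By linearity of expectation, E[X] = Σ P(draw i is white); each independent draw has P(white) = 5/13.
E[X] = 4 · 5/13 = 20/13 ≈ 1.5385.

20/13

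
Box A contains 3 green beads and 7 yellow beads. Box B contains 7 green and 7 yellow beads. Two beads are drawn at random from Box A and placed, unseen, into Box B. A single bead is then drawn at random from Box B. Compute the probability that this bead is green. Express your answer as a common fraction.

19/40

Condition on how many of the transferred beads are green (from Box A: 3 green of 10; then Box B has 16 total).
  0 green: C(3,0)C(7,2)/C(10,2) = 7/15; then P = 7/16
  1 green: C(3,1)C(7,1)/C(10,2) = 7/15; then P = 8/16
  2 green: C(3,2)C(7,0)/C(10,2) = 1/15; then P = 9/16
P(green from Box B) = 19/40 ≈ 0.4750.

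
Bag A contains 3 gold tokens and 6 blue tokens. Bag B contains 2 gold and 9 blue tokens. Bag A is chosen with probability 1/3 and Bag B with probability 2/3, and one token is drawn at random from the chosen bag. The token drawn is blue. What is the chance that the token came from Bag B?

27/38

P(blue | Bag A) = 2/3; P(blue | Bag B) = 9/11.
P(blue) = 1/3·2/3 + 2/3·9/11 = 76/99.
By Bayes' rule, P(Bag B | blue) = 6/11 / 76/99 = 27/38 ≈ 0.7105.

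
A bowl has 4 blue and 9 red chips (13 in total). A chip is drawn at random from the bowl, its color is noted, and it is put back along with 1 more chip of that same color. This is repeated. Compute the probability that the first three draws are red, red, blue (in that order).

Track the composition after each reinforcement of +1.
P = (9/13) · (10/14) · (4/15) = 12/91 ≈ 0.1319.

12/91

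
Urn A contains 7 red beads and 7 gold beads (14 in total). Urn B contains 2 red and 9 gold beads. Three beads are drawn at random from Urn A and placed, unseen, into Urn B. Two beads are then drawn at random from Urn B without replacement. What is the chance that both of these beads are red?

Condition on how many of the transferred beads are red (from Urn A: 7 red of 14; then Urn B has 14 total).
  0 red: C(7,0)C(7,3)/C(14,3) = 5/52; then P = C(2,2)/C(14,2) = 1/91
  1 red: C(7,1)C(7,2)/C(14,3) = 21/52; then P = C(3,2)/C(14,2) = 3/91
  2 red: C(7,2)C(7,1)/C(14,3) = 21/52; then P = C(4,2)/C(14,2) = 6/91
  3 red: C(7,3)C(7,0)/C(14,3) = 5/52; then P = C(5,2)/C(14,2) = 10/91
P(both red) = 61/1183 ≈ 0.0516.

61/1183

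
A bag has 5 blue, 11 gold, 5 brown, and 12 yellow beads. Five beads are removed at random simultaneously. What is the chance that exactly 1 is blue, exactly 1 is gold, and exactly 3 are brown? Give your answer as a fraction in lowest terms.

25/10788

Unordered draws without replacement: count favorable combinations over C(33,5).
Favorable = C(5,1) · C(11,1) · C(5,3) · C(12,0) = 550; total = C(33,5) = 237336.
P = 550/237336 = 25/10788 ≈ 0.0023.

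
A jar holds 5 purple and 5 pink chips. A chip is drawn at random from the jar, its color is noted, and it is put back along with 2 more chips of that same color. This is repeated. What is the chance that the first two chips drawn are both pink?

7/24

After a pink draw the jar holds 7 pink out of 12.
P = (5/10)·(7/12) = 7/24 ≈ 0.2917.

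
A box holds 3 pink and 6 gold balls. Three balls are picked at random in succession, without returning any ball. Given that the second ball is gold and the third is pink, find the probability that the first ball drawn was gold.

P(first=gold and the second ball is gold and the third is pink) = (6/9)·(5/8)·(3/7) = 5/28.
P(E) = Σ over first color = 1/14 + 5/28 = 1/4.
By Bayes, P(first=gold | E) = 5/28 / 1/4 = 5/7 ≈ 0.7143.

5/7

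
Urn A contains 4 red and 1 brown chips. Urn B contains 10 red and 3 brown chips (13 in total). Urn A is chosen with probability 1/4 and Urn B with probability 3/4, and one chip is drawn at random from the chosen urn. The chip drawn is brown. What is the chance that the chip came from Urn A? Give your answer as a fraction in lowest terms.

13/58

P(brown | Urn A) = 1/5; P(brown | Urn B) = 3/13.
P(brown) = 1/4·1/5 + 3/4·3/13 = 29/130.
By Bayes' rule, P(Urn A | brown) = 1/20 / 29/130 = 13/58 ≈ 0.2241.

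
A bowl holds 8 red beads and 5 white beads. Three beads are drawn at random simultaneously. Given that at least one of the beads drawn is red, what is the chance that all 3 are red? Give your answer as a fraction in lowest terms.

14/69

P(all 3 red) = C(8,3)/C(13,3) = 28/143; P(at least one red) = 1 − C(5,3)/C(13,3) = 138/143.
Since 'all 3 red' ⊆ 'at least one red', P(all 3 | at least one) = 28/143 / 138/143 = 14/69 ≈ 0.2029.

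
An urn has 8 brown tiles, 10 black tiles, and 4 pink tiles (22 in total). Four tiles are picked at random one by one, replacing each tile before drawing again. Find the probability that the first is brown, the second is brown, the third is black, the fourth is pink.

Multiply the conditional probability of each draw in order, with replacement (the composition resets each draw).
P = (8/22) · (8/22) · (10/22) · (4/22) = 160/14641 ≈ 0.0109.

160/14641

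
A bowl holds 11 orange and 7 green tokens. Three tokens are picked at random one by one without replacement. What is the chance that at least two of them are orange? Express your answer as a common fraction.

Sum the hypergeometric tail for j = 2,…,3 orange tokens.
Favorable = C(11,2)·C(7,1) + C(11,3)·C(7,0) = 550; total = C(18,3) = 816.
P = 550/816 = 275/408 ≈ 0.6740.

275/408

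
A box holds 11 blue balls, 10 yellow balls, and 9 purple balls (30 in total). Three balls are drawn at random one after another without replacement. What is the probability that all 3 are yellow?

Unordered draws without replacement: count favorable combinations over C(30,3).
Favorable = C(11,0) · C(10,3) · C(9,0) = 120; total = C(30,3) = 4060.
P = 120/4060 = 6/203 ≈ 0.0296.

6/203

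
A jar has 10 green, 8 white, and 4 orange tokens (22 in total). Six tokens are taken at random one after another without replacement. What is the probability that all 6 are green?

10/3553

Unordered draws without replacement: count favorable combinations over C(22,6).
Favorable = C(10,6) · C(8,0) · C(4,0) = 210; total = C(22,6) = 74613.
P = 210/74613 = 10/3553 ≈ 0.0028.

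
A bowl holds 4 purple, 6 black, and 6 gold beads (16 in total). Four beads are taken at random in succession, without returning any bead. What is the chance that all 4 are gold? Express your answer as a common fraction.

3/364

Unordered draws without replacement: count favorable combinations over C(16,4).
Favorable = C(4,0) · C(6,0) · C(6,4) = 15; total = C(16,4) = 1820.
P = 15/1820 = 3/364 ≈ 0.0082.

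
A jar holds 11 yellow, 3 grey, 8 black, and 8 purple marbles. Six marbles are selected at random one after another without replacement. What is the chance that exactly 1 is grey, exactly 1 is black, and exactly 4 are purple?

16/5655

Unordered draws without replacement: count favorable combinations over C(30,6).
Favorable = C(11,0) · C(3,1) · C(8,1) · C(8,4) = 1680; total = C(30,6) = 593775.
P = 1680/593775 = 16/5655 ≈ 0.0028.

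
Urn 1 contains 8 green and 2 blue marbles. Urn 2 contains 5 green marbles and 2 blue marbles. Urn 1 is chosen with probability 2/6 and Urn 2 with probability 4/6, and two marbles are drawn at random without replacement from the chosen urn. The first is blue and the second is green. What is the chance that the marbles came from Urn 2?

75/103

P(E | Urn 1) = 8/45; P(E | Urn 2) = 5/21.
P(E) = 1/3·8/45 + 2/3·5/21 = 206/945.
By Bayes' rule, P(Urn 2 | E) = 10/63 / 206/945 = 75/103 ≈ 0.7282.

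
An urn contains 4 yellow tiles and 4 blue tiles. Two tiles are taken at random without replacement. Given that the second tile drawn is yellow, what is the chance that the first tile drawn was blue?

4/7

P(first=blue and the second tile drawn is yellow) = (4/8)·(4/7) = 2/7.
P(the second tile drawn is yellow) = Σ over first color = 3/14 + 2/7 = 1/2.
By Bayes, P(first=blue | the second tile drawn is yellow) = 2/7 / 1/2 = 4/7 ≈ 0.5714.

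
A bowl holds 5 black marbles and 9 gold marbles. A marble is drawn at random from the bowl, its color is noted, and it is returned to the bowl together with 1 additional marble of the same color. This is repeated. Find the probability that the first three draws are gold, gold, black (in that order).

15/112

Track the composition after each reinforcement of +1.
P = (9/14) · (10/15) · (5/16) = 15/112 ≈ 0.1339.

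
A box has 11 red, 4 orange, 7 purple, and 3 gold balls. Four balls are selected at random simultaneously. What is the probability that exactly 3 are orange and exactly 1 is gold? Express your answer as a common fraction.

Unordered draws without replacement: count favorable combinations over C(25,4).
Favorable = C(11,0) · C(4,3) · C(7,0) · C(3,1) = 12; total = C(25,4) = 12650.
P = 12/12650 = 6/6325 ≈ 0.0009.

6/6325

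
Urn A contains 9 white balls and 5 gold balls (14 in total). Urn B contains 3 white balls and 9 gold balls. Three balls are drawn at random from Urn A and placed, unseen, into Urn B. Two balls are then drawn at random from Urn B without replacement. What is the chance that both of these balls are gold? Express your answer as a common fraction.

Condition on how many of the transferred balls are gold (from Urn A: 5 gold of 14; then Urn B has 15 total).
  0 gold: C(5,0)C(9,3)/C(14,3) = 3/13; then P = C(9,2)/C(15,2) = 12/35
  1 gold: C(5,1)C(9,2)/C(14,3) = 45/91; then P = C(10,2)/C(15,2) = 3/7
  2 gold: C(5,2)C(9,1)/C(14,3) = 45/182; then P = C(11,2)/C(15,2) = 11/21
  3 gold: C(5,3)C(9,0)/C(14,3) = 5/182; then P = C(12,2)/C(15,2) = 22/35
P(both gold) = 2789/6370 ≈ 0.4378.

2789/6370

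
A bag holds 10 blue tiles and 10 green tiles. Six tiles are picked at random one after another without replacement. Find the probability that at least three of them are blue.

443/646

Sum the hypergeometric tail for j = 3,…,6 blue tiles.
Favorable = C(10,3)·C(10,3) + C(10,4)·C(10,2) + C(10,5)·C(10,1) + C(10,6)·C(10,0) = 26580; total = C(20,6) = 38760.
P = 26580/38760 = 443/646 ≈ 0.6858.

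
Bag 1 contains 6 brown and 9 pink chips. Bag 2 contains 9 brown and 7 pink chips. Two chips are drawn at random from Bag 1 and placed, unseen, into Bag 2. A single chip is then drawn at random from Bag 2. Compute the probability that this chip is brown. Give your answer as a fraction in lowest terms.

Condition on how many of the transferred chips are brown (from Bag 1: 6 brown of 15; then Bag 2 has 18 total).
  0 brown: C(6,0)C(9,2)/C(15,2) = 12/35; then P = 9/18
  1 brown: C(6,1)C(9,1)/C(15,2) = 18/35; then P = 10/18
  2 brown: C(6,2)C(9,0)/C(15,2) = 1/7; then P = 11/18
P(brown from Bag 2) = 49/90 ≈ 0.5444.

49/90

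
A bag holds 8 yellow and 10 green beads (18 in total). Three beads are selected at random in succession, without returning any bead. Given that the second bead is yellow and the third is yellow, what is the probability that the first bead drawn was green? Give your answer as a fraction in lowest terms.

5/8

P(first=green and the second bead is yellow and the third is yellow) = (10/18)·(8/17)·(7/16) = 35/306.
P(E) = Σ over first color = 7/102 + 35/306 = 28/153.
By Bayes, P(first=green | E) = 35/306 / 28/153 = 5/8 ≈ 0.6250.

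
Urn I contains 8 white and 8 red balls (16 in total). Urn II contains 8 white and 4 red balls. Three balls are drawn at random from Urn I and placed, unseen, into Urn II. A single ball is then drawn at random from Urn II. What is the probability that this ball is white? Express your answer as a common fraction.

19/30

Condition on how many of the transferred balls are white (from Urn I: 8 white of 16; then Urn II has 15 total).
  0 white: C(8,0)C(8,3)/C(16,3) = 1/10; then P = 8/15
  1 white: C(8,1)C(8,2)/C(16,3) = 2/5; then P = 9/15
  2 white: C(8,2)C(8,1)/C(16,3) = 2/5; then P = 10/15
  3 white: C(8,3)C(8,0)/C(16,3) = 1/10; then P = 11/15
P(white from Urn II) = 19/30 ≈ 0.6333.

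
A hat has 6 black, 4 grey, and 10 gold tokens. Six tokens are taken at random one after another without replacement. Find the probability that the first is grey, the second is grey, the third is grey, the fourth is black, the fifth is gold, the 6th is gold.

3/6460

Multiply the conditional probability of each draw in order, without replacement, so each draw removes one from its color and from the total.
P = (4/20) · (3/19) · (2/18) · (6/17) · (10/16) · (9/15) = 3/6460 ≈ 0.0005.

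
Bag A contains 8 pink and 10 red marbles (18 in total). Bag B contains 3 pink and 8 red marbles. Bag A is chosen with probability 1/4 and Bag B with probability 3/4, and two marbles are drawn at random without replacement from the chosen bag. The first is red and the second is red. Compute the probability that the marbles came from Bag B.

1428/1703

P(E | Bag A) = 5/17; P(E | Bag B) = 28/55.
P(E) = 1/4·5/17 + 3/4·28/55 = 1703/3740.
By Bayes' rule, P(Bag B | E) = 21/55 / 1703/3740 = 1428/1703 ≈ 0.8385.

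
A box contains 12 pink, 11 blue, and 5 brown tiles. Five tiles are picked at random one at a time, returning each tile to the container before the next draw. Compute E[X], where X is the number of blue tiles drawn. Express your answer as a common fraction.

55/28

By linearity of expectation, E[X] = Σ P(draw i is blue); each independent draw has P(blue) = 11/28.
E[X] = 5 · 11/28 = 55/28 ≈ 1.9643.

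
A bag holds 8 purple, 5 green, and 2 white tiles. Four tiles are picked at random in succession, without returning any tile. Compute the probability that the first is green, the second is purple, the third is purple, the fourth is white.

Multiply the conditional probability of each draw in order, without replacement, so each draw removes one from its color and from the total.
P = (5/15) · (8/14) · (7/13) · (2/12) = 2/117 ≈ 0.0171.

2/117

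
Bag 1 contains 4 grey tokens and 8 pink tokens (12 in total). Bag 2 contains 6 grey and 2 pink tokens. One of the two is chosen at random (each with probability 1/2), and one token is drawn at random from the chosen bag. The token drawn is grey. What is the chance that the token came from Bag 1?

P(grey | Bag 1) = 1/3; P(grey | Bag 2) = 3/4.
P(grey) = 1/2·1/3 + 1/2·3/4 = 13/24.
By Bayes' rule, P(Bag 1 | grey) = 1/6 / 13/24 = 4/13 ≈ 0.3077.

4/13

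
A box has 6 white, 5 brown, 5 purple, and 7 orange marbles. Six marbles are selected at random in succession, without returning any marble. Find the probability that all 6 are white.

Unordered draws without replacement: count favorable combinations over C(23,6).
Favorable = C(6,6) · C(5,0) · C(5,0) · C(7,0) = 1; total = C(23,6) = 100947.
P = 1/100947 = 1/100947 ≈ 0.0000.

1/100947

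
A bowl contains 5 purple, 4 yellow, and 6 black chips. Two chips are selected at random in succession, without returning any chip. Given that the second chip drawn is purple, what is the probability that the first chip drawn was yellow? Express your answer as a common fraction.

2/7

P(first=yellow and the second chip drawn is purple) = (4/15)·(5/14) = 2/21.
P(the second chip drawn is purple) = Σ over first color = 2/21 + 2/21 + 1/7 = 1/3.
By Bayes, P(first=yellow | the second chip drawn is purple) = 2/21 / 1/3 = 2/7 ≈ 0.2857.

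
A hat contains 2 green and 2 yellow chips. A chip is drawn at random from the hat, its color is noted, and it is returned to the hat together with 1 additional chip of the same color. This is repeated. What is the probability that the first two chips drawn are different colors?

Either yellow then green, or green then yellow; after the first draw the total is 5.
P = (2/4)·(2/5) + (2/4)·(2/5) = 2/5 ≈ 0.4000.

2/5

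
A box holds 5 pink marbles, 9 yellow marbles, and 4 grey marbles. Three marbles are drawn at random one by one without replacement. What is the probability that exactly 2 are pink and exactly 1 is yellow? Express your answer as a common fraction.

15/136

Unordered draws without replacement: count favorable combinations over C(18,3).
Favorable = C(5,2) · C(9,1) · C(4,0) = 90; total = C(18,3) = 816.
P = 90/816 = 15/136 ≈ 0.1103.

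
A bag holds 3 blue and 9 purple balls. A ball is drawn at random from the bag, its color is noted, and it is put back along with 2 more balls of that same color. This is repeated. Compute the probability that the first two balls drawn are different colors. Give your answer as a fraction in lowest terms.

9/28

Either purple then blue, or blue then purple; after the first draw the total is 14.
P = (9/12)·(3/14) + (3/12)·(9/14) = 9/28 ≈ 0.3214.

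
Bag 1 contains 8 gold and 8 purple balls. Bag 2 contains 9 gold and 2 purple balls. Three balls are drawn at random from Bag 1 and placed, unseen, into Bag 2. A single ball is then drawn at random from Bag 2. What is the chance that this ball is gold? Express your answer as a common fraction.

3/4

Condition on how many of the transferred balls are gold (from Bag 1: 8 gold of 16; then Bag 2 has 14 total).
  0 gold: C(8,0)C(8,3)/C(16,3) = 1/10; then P = 9/14
  1 gold: C(8,1)C(8,2)/C(16,3) = 2/5; then P = 10/14
  2 gold: C(8,2)C(8,1)/C(16,3) = 2/5; then P = 11/14
  3 gold: C(8,3)C(8,0)/C(16,3) = 1/10; then P = 12/14
P(gold from Bag 2) = 3/4 ≈ 0.7500.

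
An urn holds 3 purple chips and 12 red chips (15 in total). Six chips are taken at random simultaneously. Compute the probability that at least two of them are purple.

Sum the hypergeometric tail for j = 2,…,3 purple chips.
Favorable = C(3,2)·C(12,4) + C(3,3)·C(12,3) = 1705; total = C(15,6) = 5005.
P = 1705/5005 = 31/91 ≈ 0.3407.

31/91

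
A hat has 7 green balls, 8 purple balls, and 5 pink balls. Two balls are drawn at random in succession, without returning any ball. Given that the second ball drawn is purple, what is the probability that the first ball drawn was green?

7/19

P(first=green and the second ball drawn is purple) = (7/20)·(8/19) = 14/95.
P(the second ball drawn is purple) = Σ over first color = 14/95 + 14/95 + 2/19 = 2/5.
By Bayes, P(first=green | the second ball drawn is purple) = 14/95 / 2/5 = 7/19 ≈ 0.3684.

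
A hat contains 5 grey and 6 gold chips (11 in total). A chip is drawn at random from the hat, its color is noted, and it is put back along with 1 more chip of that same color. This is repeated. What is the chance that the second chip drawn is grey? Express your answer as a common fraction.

5/11

Condition on the first draw. If first is grey (prob 5/11), second-grey has prob (6)/(12); if not (prob 6/11), it has prob 5/(12).
P = (5/11)·(6/12) + (6/11)·(5/12) = 5/11 ≈ 0.4545.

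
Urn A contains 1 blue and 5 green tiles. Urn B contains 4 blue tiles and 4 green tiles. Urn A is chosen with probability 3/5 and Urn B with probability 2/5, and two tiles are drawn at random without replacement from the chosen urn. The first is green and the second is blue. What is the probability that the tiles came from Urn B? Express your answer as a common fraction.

P(E | Urn A) = 1/6; P(E | Urn B) = 2/7.
P(E) = 3/5·1/6 + 2/5·2/7 = 3/14.
By Bayes' rule, P(Urn B | E) = 4/35 / 3/14 = 8/15 ≈ 0.5333.

8/15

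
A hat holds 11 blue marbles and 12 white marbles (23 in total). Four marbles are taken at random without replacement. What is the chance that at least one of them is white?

155/161

Use the complement: P(at least one white) = 1 − P(no white).
P(none) = C(11,4)/C(23,4) = 330/8855.
So P = 1 − 330/8855 = 155/161 ≈ 0.9627.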